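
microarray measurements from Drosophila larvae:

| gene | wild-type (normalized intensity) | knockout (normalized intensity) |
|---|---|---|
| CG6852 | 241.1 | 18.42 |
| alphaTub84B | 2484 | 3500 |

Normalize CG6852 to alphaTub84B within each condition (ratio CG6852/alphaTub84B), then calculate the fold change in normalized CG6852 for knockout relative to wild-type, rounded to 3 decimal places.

CG6852/alphaTub84B (wild-type) = 241.1 / 2484 = 0.097061
CG6852/alphaTub84B (knockout) = 18.42 / 3500 = 0.0052629
Fold change = 0.0052629 / 0.097061 = 0.0542

0.054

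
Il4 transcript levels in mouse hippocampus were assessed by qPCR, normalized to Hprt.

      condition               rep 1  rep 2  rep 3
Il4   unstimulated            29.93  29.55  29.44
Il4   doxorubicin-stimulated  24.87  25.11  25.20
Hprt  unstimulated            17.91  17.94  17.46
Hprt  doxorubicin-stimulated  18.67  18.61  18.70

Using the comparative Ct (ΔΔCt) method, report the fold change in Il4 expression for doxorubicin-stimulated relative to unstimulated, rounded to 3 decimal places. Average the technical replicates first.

44.324

Mean Ct: Il4 unstimulated 29.640; Il4 doxorubicin-stimulated 25.060; Hprt unstimulated 17.770; Hprt doxorubicin-stimulated 18.660
ΔCt(unstimulated) = 29.640 − 17.770 = 11.870
ΔCt(doxorubicin-stimulated) = 25.060 − 18.660 = 6.400
ΔΔCt = 6.400 − 11.870 = -5.470
Fold change = 2^(−(-5.470)) = 2^5.470 = 44.3235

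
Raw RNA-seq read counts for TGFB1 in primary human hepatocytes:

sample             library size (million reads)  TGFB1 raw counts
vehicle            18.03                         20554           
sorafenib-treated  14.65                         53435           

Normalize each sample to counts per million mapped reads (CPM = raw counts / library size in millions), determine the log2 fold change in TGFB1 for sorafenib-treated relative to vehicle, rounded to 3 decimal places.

CPM(vehicle) = 20554 / 18.03 = 1139.9889
CPM(sorafenib-treated) = 53435 / 14.65 = 3647.4403
Fold change = 3647.4403 / 1139.9889 = 3.19954
log2(3.19954) = 1.6779

1.678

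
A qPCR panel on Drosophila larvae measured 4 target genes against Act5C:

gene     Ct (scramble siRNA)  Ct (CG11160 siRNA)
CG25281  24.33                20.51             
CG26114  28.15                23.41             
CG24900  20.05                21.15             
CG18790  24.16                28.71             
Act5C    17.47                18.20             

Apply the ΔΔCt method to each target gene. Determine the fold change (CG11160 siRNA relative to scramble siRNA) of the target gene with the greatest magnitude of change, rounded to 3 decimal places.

44.324

CG25281: ΔΔCt = (20.51−18.20) − (24.33−17.47) = 2.31 − 6.86 = -4.55; fold change = 2^4.55 = 23.425
CG26114: ΔΔCt = (23.41−18.20) − (28.15−17.47) = 5.21 − 10.68 = -5.47; fold change = 2^5.47 = 44.324
CG24900: ΔΔCt = (21.15−18.20) − (20.05−17.47) = 2.95 − 2.58 = 0.37; fold change = 2^-0.37 = 0.774
CG18790: ΔΔCt = (28.71−18.20) − (24.16−17.47) = 10.51 − 6.69 = 3.82; fold change = 2^-3.82 = 0.071
CG26114 has the largest |ΔΔCt| = 5.47.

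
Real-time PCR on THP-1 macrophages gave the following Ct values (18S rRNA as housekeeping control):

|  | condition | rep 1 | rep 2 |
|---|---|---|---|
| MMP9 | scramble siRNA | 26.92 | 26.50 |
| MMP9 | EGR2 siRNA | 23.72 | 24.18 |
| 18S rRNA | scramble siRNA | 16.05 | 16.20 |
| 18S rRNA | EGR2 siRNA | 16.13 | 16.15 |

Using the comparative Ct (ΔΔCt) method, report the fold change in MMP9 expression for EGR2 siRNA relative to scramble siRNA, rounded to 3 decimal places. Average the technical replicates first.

Mean Ct: MMP9 scramble siRNA 26.710; MMP9 EGR2 siRNA 23.950; 18S rRNA scramble siRNA 16.125; 18S rRNA EGR2 siRNA 16.140
ΔCt(scramble siRNA) = 26.710 − 16.125 = 10.585
ΔCt(EGR2 siRNA) = 23.950 − 16.140 = 7.810
ΔΔCt = 7.810 − 10.585 = -2.775
Fold change = 2^(−(-2.775)) = 2^2.775 = 6.8448

6.845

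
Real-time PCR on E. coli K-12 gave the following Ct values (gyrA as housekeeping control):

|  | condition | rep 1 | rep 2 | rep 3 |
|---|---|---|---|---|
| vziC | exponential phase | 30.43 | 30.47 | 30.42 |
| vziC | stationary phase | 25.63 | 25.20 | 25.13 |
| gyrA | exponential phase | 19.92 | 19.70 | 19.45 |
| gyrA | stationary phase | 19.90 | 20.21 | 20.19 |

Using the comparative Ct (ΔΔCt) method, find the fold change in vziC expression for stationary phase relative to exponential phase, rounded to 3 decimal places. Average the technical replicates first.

46.206

Mean Ct: vziC exponential phase 30.440; vziC stationary phase 25.320; gyrA exponential phase 19.690; gyrA stationary phase 20.100
ΔCt(exponential phase) = 30.440 − 19.690 = 10.750
ΔCt(stationary phase) = 25.320 − 20.100 = 5.220
ΔΔCt = 5.220 − 10.750 = -5.530
Fold change = 2^(−(-5.530)) = 2^5.530 = 46.2057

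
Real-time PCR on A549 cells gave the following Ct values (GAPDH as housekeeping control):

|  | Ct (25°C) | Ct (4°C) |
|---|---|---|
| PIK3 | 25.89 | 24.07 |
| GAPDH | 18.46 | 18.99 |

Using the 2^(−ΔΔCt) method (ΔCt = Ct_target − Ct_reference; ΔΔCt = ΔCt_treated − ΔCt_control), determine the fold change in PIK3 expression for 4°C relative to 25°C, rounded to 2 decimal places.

5.10

ΔCt(25°C) = 25.890 − 18.460 = 7.430
ΔCt(4°C) = 24.070 − 18.990 = 5.080
ΔΔCt = 5.080 − 7.430 = -2.350
Fold change = 2^(−(-2.350)) = 2^2.350 = 5.098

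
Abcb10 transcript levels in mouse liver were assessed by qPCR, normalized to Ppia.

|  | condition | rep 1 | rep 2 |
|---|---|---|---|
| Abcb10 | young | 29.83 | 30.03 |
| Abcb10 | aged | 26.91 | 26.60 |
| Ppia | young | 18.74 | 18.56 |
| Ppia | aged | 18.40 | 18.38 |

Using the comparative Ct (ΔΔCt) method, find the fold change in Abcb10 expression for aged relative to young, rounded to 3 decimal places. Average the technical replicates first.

Mean Ct: Abcb10 young 29.930; Abcb10 aged 26.755; Ppia young 18.650; Ppia aged 18.390
ΔCt(young) = 29.930 − 18.650 = 11.280
ΔCt(aged) = 26.755 − 18.390 = 8.365
ΔΔCt = 8.365 − 11.280 = -2.915
Fold change = 2^(−(-2.915)) = 2^2.915 = 7.5423

7.542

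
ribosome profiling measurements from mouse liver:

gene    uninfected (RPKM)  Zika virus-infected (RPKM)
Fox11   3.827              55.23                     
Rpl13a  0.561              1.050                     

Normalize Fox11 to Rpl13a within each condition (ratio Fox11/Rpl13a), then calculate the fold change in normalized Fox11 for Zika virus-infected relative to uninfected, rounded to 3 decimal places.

7.711

Fox11/Rpl13a (uninfected) = 3.827 / 0.561 = 6.8217
Fox11/Rpl13a (Zika virus-infected) = 55.23 / 1.050 = 52.6
Fold change = 52.6 / 6.8217 = 7.7106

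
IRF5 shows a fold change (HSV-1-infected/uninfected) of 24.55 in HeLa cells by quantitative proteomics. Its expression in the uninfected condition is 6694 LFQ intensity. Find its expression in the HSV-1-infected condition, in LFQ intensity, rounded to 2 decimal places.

164337.70

HSV-1-infected expression = 6694 × 24.55 = 164337.70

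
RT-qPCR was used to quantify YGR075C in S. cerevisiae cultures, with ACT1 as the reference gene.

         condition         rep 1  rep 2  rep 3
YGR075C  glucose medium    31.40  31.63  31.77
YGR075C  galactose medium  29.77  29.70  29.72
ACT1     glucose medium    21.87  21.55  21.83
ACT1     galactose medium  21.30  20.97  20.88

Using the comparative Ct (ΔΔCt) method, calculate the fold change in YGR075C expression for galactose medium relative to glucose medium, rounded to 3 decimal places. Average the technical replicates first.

Mean Ct: YGR075C glucose medium 31.600; YGR075C galactose medium 29.730; ACT1 glucose medium 21.750; ACT1 galactose medium 21.050
ΔCt(glucose medium) = 31.600 − 21.750 = 9.850
ΔCt(galactose medium) = 29.730 − 21.050 = 8.680
ΔΔCt = 8.680 − 9.850 = -1.170
Fold change = 2^(−(-1.170)) = 2^1.170 = 2.2501

2.250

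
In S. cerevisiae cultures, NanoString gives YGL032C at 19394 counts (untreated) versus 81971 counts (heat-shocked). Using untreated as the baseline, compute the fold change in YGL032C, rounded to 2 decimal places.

4.23

Fold change = 81971 / 19394 = 4.227
YGL032C is upregulated.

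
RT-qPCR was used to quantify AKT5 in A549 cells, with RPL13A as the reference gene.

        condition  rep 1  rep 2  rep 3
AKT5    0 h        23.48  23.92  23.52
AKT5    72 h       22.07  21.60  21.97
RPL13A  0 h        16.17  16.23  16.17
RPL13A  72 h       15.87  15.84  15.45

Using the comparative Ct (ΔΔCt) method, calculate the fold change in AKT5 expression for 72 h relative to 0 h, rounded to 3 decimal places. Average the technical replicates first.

2.445

Mean Ct: AKT5 0 h 23.640; AKT5 72 h 21.880; RPL13A 0 h 16.190; RPL13A 72 h 15.720
ΔCt(0 h) = 23.640 − 16.190 = 7.450
ΔCt(72 h) = 21.880 − 15.720 = 6.160
ΔΔCt = 6.160 − 7.450 = -1.290
Fold change = 2^(−(-1.290)) = 2^1.290 = 2.4453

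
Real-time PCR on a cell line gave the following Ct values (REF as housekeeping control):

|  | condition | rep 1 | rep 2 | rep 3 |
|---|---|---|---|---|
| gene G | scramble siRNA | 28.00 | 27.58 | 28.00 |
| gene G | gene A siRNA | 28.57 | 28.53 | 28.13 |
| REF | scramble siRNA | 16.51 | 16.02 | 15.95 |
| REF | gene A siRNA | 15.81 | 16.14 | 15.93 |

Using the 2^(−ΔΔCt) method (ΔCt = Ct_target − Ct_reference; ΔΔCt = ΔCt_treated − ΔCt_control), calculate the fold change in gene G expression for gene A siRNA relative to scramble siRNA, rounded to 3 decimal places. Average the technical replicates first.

Mean Ct: gene G scramble siRNA 27.860; gene G gene A siRNA 28.410; REF scramble siRNA 16.160; REF gene A siRNA 15.960
ΔCt(scramble siRNA) = 27.860 − 16.160 = 11.700
ΔCt(gene A siRNA) = 28.410 − 15.960 = 12.450
ΔΔCt = 12.450 − 11.700 = 0.750
Fold change = 2^(−0.750) = 0.5946

0.595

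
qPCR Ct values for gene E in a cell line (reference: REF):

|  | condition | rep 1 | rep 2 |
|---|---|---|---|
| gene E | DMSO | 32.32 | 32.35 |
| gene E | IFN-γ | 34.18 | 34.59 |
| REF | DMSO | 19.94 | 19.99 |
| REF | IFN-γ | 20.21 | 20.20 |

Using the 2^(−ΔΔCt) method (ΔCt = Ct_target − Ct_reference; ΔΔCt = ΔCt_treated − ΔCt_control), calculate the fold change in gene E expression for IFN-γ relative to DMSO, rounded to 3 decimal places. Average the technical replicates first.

0.285

Mean Ct: gene E DMSO 32.335; gene E IFN-γ 34.385; REF DMSO 19.965; REF IFN-γ 20.205
ΔCt(DMSO) = 32.335 − 19.965 = 12.370
ΔCt(IFN-γ) = 34.385 − 20.205 = 14.180
ΔΔCt = 14.180 − 12.370 = 1.810
Fold change = 2^(−1.810) = 0.2852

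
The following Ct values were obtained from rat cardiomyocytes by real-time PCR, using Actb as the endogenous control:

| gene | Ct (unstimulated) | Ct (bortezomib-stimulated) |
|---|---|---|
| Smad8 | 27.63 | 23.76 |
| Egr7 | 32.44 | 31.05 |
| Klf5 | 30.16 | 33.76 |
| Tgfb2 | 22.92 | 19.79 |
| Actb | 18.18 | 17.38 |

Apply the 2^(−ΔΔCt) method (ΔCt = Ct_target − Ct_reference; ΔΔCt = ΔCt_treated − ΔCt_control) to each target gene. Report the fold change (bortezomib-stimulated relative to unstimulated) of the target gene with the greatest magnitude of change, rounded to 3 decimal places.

Smad8: ΔΔCt = (23.76−17.38) − (27.63−18.18) = 6.38 − 9.45 = -3.07; fold change = 2^3.07 = 8.398
Egr7: ΔΔCt = (31.05−17.38) − (32.44−18.18) = 13.67 − 14.26 = -0.59; fold change = 2^0.59 = 1.505
Klf5: ΔΔCt = (33.76−17.38) − (30.16−18.18) = 16.38 − 11.98 = 4.40; fold change = 2^-4.40 = 0.047
Tgfb2: ΔΔCt = (19.79−17.38) − (22.92−18.18) = 2.41 − 4.74 = -2.33; fold change = 2^2.33 = 5.028
Klf5 has the largest |ΔΔCt| = 4.40.

0.047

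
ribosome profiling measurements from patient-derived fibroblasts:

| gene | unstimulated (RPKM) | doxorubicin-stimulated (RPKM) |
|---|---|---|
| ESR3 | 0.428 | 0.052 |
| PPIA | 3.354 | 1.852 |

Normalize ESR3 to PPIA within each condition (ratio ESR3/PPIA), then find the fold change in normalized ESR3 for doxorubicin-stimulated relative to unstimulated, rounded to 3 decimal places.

0.220

ESR3/PPIA (unstimulated) = 0.428 / 3.354 = 0.12761
ESR3/PPIA (doxorubicin-stimulated) = 0.052 / 1.852 = 0.028078
Fold change = 0.028078 / 0.12761 = 0.2200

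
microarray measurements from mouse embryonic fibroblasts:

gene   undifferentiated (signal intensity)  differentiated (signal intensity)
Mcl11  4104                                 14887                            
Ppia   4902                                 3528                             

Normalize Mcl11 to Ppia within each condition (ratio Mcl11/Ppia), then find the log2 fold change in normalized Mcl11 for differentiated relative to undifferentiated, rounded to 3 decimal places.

2.333

Mcl11/Ppia (undifferentiated) = 4104 / 4902 = 0.83721
Mcl11/Ppia (differentiated) = 14887 / 3528 = 4.2197
Fold change = 4.2197 / 0.83721 = 5.0402
log2(5.0402) = 2.3335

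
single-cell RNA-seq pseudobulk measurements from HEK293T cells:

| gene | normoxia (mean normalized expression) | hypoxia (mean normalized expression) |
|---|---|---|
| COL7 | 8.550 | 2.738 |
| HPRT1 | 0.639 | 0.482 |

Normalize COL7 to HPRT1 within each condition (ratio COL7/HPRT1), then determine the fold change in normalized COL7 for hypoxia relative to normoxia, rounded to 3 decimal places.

COL7/HPRT1 (normoxia) = 8.550 / 0.639 = 13.38
COL7/HPRT1 (hypoxia) = 2.738 / 0.482 = 5.6805
Fold change = 5.6805 / 13.38 = 0.4245

0.425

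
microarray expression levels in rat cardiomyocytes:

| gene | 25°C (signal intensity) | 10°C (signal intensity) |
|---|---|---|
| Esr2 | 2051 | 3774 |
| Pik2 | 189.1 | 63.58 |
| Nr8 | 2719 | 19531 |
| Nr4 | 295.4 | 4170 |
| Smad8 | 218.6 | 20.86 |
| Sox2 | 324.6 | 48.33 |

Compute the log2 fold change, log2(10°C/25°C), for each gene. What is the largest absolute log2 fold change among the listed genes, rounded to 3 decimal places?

3.819

log2(3774/2051) = 0.880  (Esr2)
log2(63.58/189.1) = -1.573  (Pik2)
log2(19531/2719) = 2.845  (Nr8)
log2(4170/295.4) = 3.819  (Nr4)
log2(20.86/218.6) = -3.389  (Smad8)
log2(48.33/324.6) = -2.748  (Sox2)
The largest magnitude belongs to Nr4.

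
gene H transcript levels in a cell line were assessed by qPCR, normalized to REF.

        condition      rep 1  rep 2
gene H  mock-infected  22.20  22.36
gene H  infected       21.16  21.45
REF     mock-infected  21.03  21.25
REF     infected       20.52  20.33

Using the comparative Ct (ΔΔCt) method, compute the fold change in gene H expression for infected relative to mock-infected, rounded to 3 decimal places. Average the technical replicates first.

Mean Ct: gene H mock-infected 22.280; gene H infected 21.305; REF mock-infected 21.140; REF infected 20.425
ΔCt(mock-infected) = 22.280 − 21.140 = 1.140
ΔCt(infected) = 21.305 − 20.425 = 0.880
ΔΔCt = 0.880 − 1.140 = -0.260
Fold change = 2^(−(-0.260)) = 2^0.260 = 1.1975

1.197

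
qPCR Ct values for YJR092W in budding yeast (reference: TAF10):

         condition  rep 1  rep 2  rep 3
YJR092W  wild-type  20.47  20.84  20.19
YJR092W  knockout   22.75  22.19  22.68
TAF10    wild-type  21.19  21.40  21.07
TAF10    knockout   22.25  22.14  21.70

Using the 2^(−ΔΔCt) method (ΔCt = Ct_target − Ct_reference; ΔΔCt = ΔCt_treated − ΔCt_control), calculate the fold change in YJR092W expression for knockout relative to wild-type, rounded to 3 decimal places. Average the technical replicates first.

0.426

Mean Ct: YJR092W wild-type 20.500; YJR092W knockout 22.540; TAF10 wild-type 21.220; TAF10 knockout 22.030
ΔCt(wild-type) = 20.500 − 21.220 = -0.720
ΔCt(knockout) = 22.540 − 22.030 = 0.510
ΔΔCt = 0.510 − (-0.720) = 1.230
Fold change = 2^(−1.230) = 0.4263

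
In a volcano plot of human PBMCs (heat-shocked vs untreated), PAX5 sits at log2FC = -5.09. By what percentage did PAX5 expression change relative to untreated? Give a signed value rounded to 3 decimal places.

Fold change = 2^(-5.09) = 0.0294
Percent change = (FC − 1) × 100% = (0.0294 − 1) × 100 = -97.064%

-97.064%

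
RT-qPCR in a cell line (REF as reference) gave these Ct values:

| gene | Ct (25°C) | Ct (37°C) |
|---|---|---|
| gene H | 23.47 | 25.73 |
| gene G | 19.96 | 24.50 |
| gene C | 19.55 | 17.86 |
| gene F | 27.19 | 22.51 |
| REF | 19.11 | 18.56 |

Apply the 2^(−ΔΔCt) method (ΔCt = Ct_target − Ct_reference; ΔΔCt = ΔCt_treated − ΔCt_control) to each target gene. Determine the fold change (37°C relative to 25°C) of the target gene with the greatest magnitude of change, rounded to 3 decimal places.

0.029

gene H: ΔΔCt = (25.73−18.56) − (23.47−19.11) = 7.17 − 4.36 = 2.81; fold change = 2^-2.81 = 0.143
gene G: ΔΔCt = (24.50−18.56) − (19.96−19.11) = 5.94 − 0.85 = 5.09; fold change = 2^-5.09 = 0.029
gene C: ΔΔCt = (17.86−18.56) − (19.55−19.11) = -0.70 − 0.44 = -1.14; fold change = 2^1.14 = 2.204
gene F: ΔΔCt = (22.51−18.56) − (27.19−19.11) = 3.95 − 8.08 = -4.13; fold change = 2^4.13 = 17.509
gene G has the largest |ΔΔCt| = 5.09.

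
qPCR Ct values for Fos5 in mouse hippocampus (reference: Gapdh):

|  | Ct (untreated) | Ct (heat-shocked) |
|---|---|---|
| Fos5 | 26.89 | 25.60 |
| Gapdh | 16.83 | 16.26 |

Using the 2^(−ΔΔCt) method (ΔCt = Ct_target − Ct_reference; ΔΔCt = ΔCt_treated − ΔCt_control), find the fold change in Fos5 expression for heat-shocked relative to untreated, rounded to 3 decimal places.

ΔCt(untreated) = 26.890 − 16.830 = 10.060
ΔCt(heat-shocked) = 25.600 − 16.260 = 9.340
ΔΔCt = 9.340 − 10.060 = -0.720
Fold change = 2^(−(-0.720)) = 2^0.720 = 1.6472

1.647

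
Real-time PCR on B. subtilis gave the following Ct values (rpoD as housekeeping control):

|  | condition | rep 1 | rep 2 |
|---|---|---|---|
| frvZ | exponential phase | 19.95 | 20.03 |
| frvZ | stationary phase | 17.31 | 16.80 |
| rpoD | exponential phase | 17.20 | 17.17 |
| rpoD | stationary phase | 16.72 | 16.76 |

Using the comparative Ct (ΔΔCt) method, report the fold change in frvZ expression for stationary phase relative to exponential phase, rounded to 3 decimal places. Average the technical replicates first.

5.618

Mean Ct: frvZ exponential phase 19.990; frvZ stationary phase 17.055; rpoD exponential phase 17.185; rpoD stationary phase 16.740
ΔCt(exponential phase) = 19.990 − 17.185 = 2.805
ΔCt(stationary phase) = 17.055 − 16.740 = 0.315
ΔΔCt = 0.315 − 2.805 = -2.490
Fold change = 2^(−(-2.490)) = 2^2.490 = 5.6178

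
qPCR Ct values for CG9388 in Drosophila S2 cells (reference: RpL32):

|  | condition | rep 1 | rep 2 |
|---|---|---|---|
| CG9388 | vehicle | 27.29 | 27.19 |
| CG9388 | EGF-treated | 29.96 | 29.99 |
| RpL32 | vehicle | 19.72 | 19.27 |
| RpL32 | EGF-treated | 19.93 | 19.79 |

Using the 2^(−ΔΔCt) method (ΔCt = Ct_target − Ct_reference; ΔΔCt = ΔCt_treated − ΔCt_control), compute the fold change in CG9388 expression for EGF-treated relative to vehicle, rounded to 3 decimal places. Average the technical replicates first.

0.193

Mean Ct: CG9388 vehicle 27.240; CG9388 EGF-treated 29.975; RpL32 vehicle 19.495; RpL32 EGF-treated 19.860
ΔCt(vehicle) = 27.240 − 19.495 = 7.745
ΔCt(EGF-treated) = 29.975 − 19.860 = 10.115
ΔΔCt = 10.115 − 7.745 = 2.370
Fold change = 2^(−2.370) = 0.1934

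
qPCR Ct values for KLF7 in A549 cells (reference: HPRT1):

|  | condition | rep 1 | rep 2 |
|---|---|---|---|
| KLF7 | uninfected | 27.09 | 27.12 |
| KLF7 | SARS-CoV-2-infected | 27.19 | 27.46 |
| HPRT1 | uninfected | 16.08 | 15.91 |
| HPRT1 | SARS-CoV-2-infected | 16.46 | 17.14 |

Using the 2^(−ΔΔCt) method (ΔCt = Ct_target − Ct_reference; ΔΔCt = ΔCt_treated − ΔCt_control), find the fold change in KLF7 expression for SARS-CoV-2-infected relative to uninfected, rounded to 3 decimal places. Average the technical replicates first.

1.500

Mean Ct: KLF7 uninfected 27.105; KLF7 SARS-CoV-2-infected 27.325; HPRT1 uninfected 15.995; HPRT1 SARS-CoV-2-infected 16.800
ΔCt(uninfected) = 27.105 − 15.995 = 11.110
ΔCt(SARS-CoV-2-infected) = 27.325 − 16.800 = 10.525
ΔΔCt = 10.525 − 11.110 = -0.585
Fold change = 2^(−(-0.585)) = 2^0.585 = 1.5000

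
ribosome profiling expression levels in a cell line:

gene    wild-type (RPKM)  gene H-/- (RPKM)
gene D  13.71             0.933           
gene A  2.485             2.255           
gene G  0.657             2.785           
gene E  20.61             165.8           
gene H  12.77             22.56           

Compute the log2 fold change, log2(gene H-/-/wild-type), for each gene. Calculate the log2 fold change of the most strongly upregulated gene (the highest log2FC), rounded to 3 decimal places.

3.008

log2(0.933/13.71) = -3.877  (gene D)
log2(2.255/2.485) = -0.140  (gene A)
log2(2.785/0.657) = 2.084  (gene G)
log2(165.8/20.61) = 3.008  (gene E)
log2(22.56/12.77) = 0.821  (gene H)
gene E is most strongly upregulated.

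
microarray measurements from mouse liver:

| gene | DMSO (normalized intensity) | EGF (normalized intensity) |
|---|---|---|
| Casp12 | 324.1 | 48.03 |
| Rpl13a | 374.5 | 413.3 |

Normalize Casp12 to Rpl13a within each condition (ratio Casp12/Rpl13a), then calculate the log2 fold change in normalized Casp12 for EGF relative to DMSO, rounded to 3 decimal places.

Casp12/Rpl13a (DMSO) = 324.1 / 374.5 = 0.86542
Casp12/Rpl13a (EGF) = 48.03 / 413.3 = 0.11621
Fold change = 0.11621 / 0.86542 = 0.1343
log2(0.1343) = -2.8967

-2.897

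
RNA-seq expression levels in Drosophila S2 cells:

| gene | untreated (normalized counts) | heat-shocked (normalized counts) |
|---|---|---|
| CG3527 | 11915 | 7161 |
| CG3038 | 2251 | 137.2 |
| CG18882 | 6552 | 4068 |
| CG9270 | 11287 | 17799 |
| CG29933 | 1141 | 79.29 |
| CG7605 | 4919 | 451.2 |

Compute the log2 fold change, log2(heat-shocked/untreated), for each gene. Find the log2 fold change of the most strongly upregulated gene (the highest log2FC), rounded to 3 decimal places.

0.657

log2(7161/11915) = -0.735  (CG3527)
log2(137.2/2251) = -4.036  (CG3038)
log2(4068/6552) = -0.688  (CG18882)
log2(17799/11287) = 0.657  (CG9270)
log2(79.29/1141) = -3.847  (CG29933)
log2(451.2/4919) = -3.447  (CG7605)
CG9270 is most strongly upregulated.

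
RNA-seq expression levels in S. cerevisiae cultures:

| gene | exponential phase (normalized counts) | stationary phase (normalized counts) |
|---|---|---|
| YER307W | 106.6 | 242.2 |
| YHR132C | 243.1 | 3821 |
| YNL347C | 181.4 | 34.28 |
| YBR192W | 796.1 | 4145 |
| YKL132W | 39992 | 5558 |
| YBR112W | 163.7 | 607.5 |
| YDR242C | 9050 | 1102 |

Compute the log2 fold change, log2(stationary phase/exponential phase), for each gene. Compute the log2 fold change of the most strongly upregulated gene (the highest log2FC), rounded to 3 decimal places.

3.974

log2(242.2/106.6) = 1.184  (YER307W)
log2(3821/243.1) = 3.974  (YHR132C)
log2(34.28/181.4) = -2.404  (YNL347C)
log2(4145/796.1) = 2.380  (YBR192W)
log2(5558/39992) = -2.847  (YKL132W)
log2(607.5/163.7) = 1.892  (YBR112W)
log2(1102/9050) = -3.038  (YDR242C)
YHR132C is most strongly upregulated.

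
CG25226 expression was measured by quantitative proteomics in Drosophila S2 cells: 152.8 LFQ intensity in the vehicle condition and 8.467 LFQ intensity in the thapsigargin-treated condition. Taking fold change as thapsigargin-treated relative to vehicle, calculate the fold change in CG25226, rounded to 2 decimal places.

Fold change = 8.467 / 152.8 = 0.055
CG25226 is downregulated.

0.06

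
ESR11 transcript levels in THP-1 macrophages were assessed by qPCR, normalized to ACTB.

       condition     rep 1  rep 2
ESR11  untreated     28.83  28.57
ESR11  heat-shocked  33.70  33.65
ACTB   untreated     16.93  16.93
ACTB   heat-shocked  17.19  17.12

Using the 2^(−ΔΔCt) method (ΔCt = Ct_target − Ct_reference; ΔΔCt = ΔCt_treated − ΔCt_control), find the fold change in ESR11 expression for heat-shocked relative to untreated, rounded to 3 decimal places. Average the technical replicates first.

0.037

Mean Ct: ESR11 untreated 28.700; ESR11 heat-shocked 33.675; ACTB untreated 16.930; ACTB heat-shocked 17.155
ΔCt(untreated) = 28.700 − 16.930 = 11.770
ΔCt(heat-shocked) = 33.675 − 17.155 = 16.520
ΔΔCt = 16.520 − 11.770 = 4.750
Fold change = 2^(−4.750) = 0.0372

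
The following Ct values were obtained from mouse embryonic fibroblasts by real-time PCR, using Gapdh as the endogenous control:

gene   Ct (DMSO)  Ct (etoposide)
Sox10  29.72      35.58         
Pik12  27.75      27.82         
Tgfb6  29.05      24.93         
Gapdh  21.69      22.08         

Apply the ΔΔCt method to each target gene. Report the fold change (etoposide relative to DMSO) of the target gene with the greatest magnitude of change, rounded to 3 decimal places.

Sox10: ΔΔCt = (35.58−22.08) − (29.72−21.69) = 13.50 − 8.03 = 5.47; fold change = 2^-5.47 = 0.023
Pik12: ΔΔCt = (27.82−22.08) − (27.75−21.69) = 5.74 − 6.06 = -0.32; fold change = 2^0.32 = 1.248
Tgfb6: ΔΔCt = (24.93−22.08) − (29.05−21.69) = 2.85 − 7.36 = -4.51; fold change = 2^4.51 = 22.785
Sox10 has the largest |ΔΔCt| = 5.47.

0.023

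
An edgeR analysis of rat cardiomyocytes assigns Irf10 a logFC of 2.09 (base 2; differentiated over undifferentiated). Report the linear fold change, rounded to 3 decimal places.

4.257

Fold change = 2^(2.09) = 4.2575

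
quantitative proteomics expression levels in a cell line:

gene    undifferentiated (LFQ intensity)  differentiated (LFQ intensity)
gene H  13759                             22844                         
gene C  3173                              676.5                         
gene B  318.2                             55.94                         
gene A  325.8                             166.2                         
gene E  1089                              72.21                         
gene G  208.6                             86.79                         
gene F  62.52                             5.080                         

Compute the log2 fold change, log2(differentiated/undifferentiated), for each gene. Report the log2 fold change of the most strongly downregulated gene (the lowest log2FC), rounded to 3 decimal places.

log2(22844/13759) = 0.731  (gene H)
log2(676.5/3173) = -2.230  (gene C)
log2(55.94/318.2) = -2.508  (gene B)
log2(166.2/325.8) = -0.971  (gene A)
log2(72.21/1089) = -3.915  (gene E)
log2(86.79/208.6) = -1.265  (gene G)
log2(5.080/62.52) = -3.621  (gene F)
gene E is most strongly downregulated.

-3.915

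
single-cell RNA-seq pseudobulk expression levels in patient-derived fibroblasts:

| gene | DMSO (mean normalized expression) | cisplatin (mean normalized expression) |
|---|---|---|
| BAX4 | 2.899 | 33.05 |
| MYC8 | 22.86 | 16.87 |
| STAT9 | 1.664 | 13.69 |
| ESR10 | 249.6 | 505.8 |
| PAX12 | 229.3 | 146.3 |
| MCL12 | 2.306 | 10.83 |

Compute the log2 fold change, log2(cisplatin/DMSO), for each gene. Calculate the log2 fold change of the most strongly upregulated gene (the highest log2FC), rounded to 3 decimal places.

3.511

log2(33.05/2.899) = 3.511  (BAX4)
log2(16.87/22.86) = -0.438  (MYC8)
log2(13.69/1.664) = 3.040  (STAT9)
log2(505.8/249.6) = 1.019  (ESR10)
log2(146.3/229.3) = -0.648  (PAX12)
log2(10.83/2.306) = 2.232  (MCL12)
BAX4 is most strongly upregulated.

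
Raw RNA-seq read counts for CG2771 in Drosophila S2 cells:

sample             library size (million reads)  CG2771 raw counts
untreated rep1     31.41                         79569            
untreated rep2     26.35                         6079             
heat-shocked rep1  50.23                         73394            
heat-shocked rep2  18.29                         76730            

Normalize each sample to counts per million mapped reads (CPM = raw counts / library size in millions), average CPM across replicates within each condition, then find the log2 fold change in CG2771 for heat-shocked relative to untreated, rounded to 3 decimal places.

1.033

CPM(untreated rep1) = 79569 / 31.41 = 2533.2378
CPM(untreated rep2) = 6079 / 26.35 = 230.7021
CPM(heat-shocked rep1) = 73394 / 50.23 = 1461.1587
CPM(heat-shocked rep2) = 76730 / 18.29 = 4195.1886
mean CPM(untreated) = 1381.9700; mean CPM(heat-shocked) = 2828.1736
Fold change = 2828.1736 / 1381.9700 = 2.04648
log2(2.04648) = 1.0331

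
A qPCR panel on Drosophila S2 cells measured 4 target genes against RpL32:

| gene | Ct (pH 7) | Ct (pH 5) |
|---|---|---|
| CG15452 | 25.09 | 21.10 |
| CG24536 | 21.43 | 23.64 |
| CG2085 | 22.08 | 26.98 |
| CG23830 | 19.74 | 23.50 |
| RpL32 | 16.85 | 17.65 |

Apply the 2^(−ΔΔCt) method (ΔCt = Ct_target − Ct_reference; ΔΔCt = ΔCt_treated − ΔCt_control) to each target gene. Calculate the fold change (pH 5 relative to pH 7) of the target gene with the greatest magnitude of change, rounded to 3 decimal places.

CG15452: ΔΔCt = (21.10−17.65) − (25.09−16.85) = 3.45 − 8.24 = -4.79; fold change = 2^4.79 = 27.665
CG24536: ΔΔCt = (23.64−17.65) − (21.43−16.85) = 5.99 − 4.58 = 1.41; fold change = 2^-1.41 = 0.376
CG2085: ΔΔCt = (26.98−17.65) − (22.08−16.85) = 9.33 − 5.23 = 4.10; fold change = 2^-4.10 = 0.058
CG23830: ΔΔCt = (23.50−17.65) − (19.74−16.85) = 5.85 − 2.89 = 2.96; fold change = 2^-2.96 = 0.129
CG15452 has the largest |ΔΔCt| = 4.79.

27.665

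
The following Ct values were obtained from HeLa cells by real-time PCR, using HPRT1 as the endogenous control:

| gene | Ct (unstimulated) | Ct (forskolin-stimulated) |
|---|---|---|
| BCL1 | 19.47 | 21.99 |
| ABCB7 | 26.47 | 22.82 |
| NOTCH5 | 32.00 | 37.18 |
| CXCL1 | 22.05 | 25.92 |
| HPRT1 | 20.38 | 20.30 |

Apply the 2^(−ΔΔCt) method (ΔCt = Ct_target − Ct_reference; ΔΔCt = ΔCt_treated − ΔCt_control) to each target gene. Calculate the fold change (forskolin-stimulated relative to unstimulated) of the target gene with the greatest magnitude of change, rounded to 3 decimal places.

BCL1: ΔΔCt = (21.99−20.30) − (19.47−20.38) = 1.69 − (-0.91) = 2.60; fold change = 2^-2.60 = 0.165
ABCB7: ΔΔCt = (22.82−20.30) − (26.47−20.38) = 2.52 − 6.09 = -3.57; fold change = 2^3.57 = 11.876
NOTCH5: ΔΔCt = (37.18−20.30) − (32.00−20.38) = 16.88 − 11.62 = 5.26; fold change = 2^-5.26 = 0.026
CXCL1: ΔΔCt = (25.92−20.30) − (22.05−20.38) = 5.62 − 1.67 = 3.95; fold change = 2^-3.95 = 0.065
NOTCH5 has the largest |ΔΔCt| = 5.26.

0.026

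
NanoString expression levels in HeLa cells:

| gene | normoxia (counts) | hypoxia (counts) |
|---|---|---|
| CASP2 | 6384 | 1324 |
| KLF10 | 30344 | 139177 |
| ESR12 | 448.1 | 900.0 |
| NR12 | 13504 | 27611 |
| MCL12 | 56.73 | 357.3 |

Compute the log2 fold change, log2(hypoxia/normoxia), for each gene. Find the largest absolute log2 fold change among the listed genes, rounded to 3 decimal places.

2.655

log2(1324/6384) = -2.270  (CASP2)
log2(139177/30344) = 2.197  (KLF10)
log2(900.0/448.1) = 1.006  (ESR12)
log2(27611/13504) = 1.032  (NR12)
log2(357.3/56.73) = 2.655  (MCL12)
The largest magnitude belongs to MCL12.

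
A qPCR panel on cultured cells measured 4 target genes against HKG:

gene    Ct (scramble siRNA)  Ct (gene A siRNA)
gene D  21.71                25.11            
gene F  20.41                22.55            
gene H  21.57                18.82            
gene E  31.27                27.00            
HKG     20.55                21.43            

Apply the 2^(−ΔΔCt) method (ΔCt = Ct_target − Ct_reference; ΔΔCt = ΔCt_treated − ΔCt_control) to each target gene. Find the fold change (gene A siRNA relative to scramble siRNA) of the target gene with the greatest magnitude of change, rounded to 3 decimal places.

35.506

gene D: ΔΔCt = (25.11−21.43) − (21.71−20.55) = 3.68 − 1.16 = 2.52; fold change = 2^-2.52 = 0.174
gene F: ΔΔCt = (22.55−21.43) − (20.41−20.55) = 1.12 − (-0.14) = 1.26; fold change = 2^-1.26 = 0.418
gene H: ΔΔCt = (18.82−21.43) − (21.57−20.55) = -2.61 − 1.02 = -3.63; fold change = 2^3.63 = 12.381
gene E: ΔΔCt = (27.00−21.43) − (31.27−20.55) = 5.57 − 10.72 = -5.15; fold change = 2^5.15 = 35.506
gene E has the largest |ΔΔCt| = 5.15.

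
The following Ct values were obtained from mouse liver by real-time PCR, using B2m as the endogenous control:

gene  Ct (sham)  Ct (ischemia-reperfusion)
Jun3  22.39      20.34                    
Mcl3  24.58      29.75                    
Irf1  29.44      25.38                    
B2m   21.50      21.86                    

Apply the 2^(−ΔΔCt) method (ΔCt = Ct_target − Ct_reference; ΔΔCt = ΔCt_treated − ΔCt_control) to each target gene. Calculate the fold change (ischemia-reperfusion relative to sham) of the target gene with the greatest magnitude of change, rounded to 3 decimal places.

Jun3: ΔΔCt = (20.34−21.86) − (22.39−21.50) = -1.52 − 0.89 = -2.41; fold change = 2^2.41 = 5.315
Mcl3: ΔΔCt = (29.75−21.86) − (24.58−21.50) = 7.89 − 3.08 = 4.81; fold change = 2^-4.81 = 0.036
Irf1: ΔΔCt = (25.38−21.86) − (29.44−21.50) = 3.52 − 7.94 = -4.42; fold change = 2^4.42 = 21.407
Mcl3 has the largest |ΔΔCt| = 4.81.

0.036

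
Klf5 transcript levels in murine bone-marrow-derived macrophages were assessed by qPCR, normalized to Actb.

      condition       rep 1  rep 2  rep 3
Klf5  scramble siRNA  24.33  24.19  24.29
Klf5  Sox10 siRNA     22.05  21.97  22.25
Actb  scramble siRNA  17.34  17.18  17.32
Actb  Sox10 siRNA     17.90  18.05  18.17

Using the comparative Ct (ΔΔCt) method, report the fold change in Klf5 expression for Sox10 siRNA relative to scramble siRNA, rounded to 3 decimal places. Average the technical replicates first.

7.674

Mean Ct: Klf5 scramble siRNA 24.270; Klf5 Sox10 siRNA 22.090; Actb scramble siRNA 17.280; Actb Sox10 siRNA 18.040
ΔCt(scramble siRNA) = 24.270 − 17.280 = 6.990
ΔCt(Sox10 siRNA) = 22.090 − 18.040 = 4.050
ΔΔCt = 4.050 − 6.990 = -2.940
Fold change = 2^(−(-2.940)) = 2^2.940 = 7.6741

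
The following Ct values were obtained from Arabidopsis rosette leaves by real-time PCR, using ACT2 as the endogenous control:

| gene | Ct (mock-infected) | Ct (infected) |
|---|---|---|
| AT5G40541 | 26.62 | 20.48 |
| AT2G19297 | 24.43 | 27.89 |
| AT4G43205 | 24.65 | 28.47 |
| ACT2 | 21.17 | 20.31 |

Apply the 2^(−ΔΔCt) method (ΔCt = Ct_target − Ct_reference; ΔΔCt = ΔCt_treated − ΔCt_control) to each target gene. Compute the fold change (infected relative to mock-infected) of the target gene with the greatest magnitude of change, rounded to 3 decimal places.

AT5G40541: ΔΔCt = (20.48−20.31) − (26.62−21.17) = 0.17 − 5.45 = -5.28; fold change = 2^5.28 = 38.854
AT2G19297: ΔΔCt = (27.89−20.31) − (24.43−21.17) = 7.58 − 3.26 = 4.32; fold change = 2^-4.32 = 0.050
AT4G43205: ΔΔCt = (28.47−20.31) − (24.65−21.17) = 8.16 − 3.48 = 4.68; fold change = 2^-4.68 = 0.039
AT5G40541 has the largest |ΔΔCt| = 5.28.

38.854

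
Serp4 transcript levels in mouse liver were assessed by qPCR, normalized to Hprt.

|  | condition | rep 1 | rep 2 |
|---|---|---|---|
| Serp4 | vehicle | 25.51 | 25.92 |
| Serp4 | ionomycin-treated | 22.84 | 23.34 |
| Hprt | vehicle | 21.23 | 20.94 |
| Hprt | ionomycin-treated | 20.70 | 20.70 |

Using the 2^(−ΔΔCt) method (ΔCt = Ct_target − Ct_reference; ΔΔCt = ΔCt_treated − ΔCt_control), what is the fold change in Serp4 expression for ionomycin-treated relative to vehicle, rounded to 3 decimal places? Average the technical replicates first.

Mean Ct: Serp4 vehicle 25.715; Serp4 ionomycin-treated 23.090; Hprt vehicle 21.085; Hprt ionomycin-treated 20.700
ΔCt(vehicle) = 25.715 − 21.085 = 4.630
ΔCt(ionomycin-treated) = 23.090 − 20.700 = 2.390
ΔΔCt = 2.390 − 4.630 = -2.240
Fold change = 2^(−(-2.240)) = 2^2.240 = 4.7240

4.724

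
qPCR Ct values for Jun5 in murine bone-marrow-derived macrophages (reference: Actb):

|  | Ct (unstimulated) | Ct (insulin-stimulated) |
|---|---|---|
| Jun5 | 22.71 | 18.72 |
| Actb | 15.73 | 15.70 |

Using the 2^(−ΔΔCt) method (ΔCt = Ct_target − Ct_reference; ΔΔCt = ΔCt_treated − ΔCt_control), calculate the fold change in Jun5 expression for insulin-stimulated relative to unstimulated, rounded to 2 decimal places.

ΔCt(unstimulated) = 22.710 − 15.730 = 6.980
ΔCt(insulin-stimulated) = 18.720 − 15.700 = 3.020
ΔΔCt = 3.020 − 6.980 = -3.960
Fold change = 2^(−(-3.960)) = 2^3.960 = 15.562

15.56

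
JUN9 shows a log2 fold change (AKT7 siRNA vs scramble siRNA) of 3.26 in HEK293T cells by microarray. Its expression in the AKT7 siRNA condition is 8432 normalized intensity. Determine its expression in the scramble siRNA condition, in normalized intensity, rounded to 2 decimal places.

880.18

Fold change = 2^(3.26) = 9.5798
scramble siRNA expression = 8432 / 9.5798 = 880.18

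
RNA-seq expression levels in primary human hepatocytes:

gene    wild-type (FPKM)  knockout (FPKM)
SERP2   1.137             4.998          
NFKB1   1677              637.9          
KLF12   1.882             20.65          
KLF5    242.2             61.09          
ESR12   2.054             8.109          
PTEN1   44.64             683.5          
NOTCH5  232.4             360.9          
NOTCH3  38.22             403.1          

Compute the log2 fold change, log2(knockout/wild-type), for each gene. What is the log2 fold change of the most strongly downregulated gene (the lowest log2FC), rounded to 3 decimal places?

log2(4.998/1.137) = 2.136  (SERP2)
log2(637.9/1677) = -1.394  (NFKB1)
log2(20.65/1.882) = 3.456  (KLF12)
log2(61.09/242.2) = -1.987  (KLF5)
log2(8.109/2.054) = 1.981  (ESR12)
log2(683.5/44.64) = 3.937  (PTEN1)
log2(360.9/232.4) = 0.635  (NOTCH5)
log2(403.1/38.22) = 3.399  (NOTCH3)
KLF5 is most strongly downregulated.

-1.987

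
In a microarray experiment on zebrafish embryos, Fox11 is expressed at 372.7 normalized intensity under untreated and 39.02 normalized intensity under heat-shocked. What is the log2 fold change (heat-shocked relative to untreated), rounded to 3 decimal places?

Fold change = 39.02 / 372.7 = 0.1047
log2(0.1047) = -3.2557

-3.256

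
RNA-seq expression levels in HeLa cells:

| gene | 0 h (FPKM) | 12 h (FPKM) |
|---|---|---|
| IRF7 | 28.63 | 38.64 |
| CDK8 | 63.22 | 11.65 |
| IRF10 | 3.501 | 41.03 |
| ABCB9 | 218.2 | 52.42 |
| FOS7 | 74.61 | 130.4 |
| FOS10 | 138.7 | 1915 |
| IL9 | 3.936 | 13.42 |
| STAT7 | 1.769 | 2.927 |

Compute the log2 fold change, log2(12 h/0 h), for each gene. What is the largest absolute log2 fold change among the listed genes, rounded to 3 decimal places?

3.787

log2(38.64/28.63) = 0.433  (IRF7)
log2(11.65/63.22) = -2.440  (CDK8)
log2(41.03/3.501) = 3.551  (IRF10)
log2(52.42/218.2) = -2.057  (ABCB9)
log2(130.4/74.61) = 0.806  (FOS7)
log2(1915/138.7) = 3.787  (FOS10)
log2(13.42/3.936) = 1.770  (IL9)
log2(2.927/1.769) = 0.726  (STAT7)
The largest magnitude belongs to FOS10.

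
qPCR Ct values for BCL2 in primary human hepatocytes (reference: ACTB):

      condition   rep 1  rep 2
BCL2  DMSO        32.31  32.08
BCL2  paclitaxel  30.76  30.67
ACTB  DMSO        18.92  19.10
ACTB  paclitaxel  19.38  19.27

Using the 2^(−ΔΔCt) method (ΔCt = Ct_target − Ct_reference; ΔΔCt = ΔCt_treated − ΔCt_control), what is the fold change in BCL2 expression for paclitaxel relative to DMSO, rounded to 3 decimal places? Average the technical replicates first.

Mean Ct: BCL2 DMSO 32.195; BCL2 paclitaxel 30.715; ACTB DMSO 19.010; ACTB paclitaxel 19.325
ΔCt(DMSO) = 32.195 − 19.010 = 13.185
ΔCt(paclitaxel) = 30.715 − 19.325 = 11.390
ΔΔCt = 11.390 − 13.185 = -1.795
Fold change = 2^(−(-1.795)) = 2^1.795 = 3.4702

3.470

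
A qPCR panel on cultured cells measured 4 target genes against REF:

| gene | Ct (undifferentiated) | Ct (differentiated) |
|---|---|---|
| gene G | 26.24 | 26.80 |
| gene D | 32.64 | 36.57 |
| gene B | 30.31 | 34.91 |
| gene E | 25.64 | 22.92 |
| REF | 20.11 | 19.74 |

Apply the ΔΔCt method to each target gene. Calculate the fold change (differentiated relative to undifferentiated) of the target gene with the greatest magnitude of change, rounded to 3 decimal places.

gene G: ΔΔCt = (26.80−19.74) − (26.24−20.11) = 7.06 − 6.13 = 0.93; fold change = 2^-0.93 = 0.525
gene D: ΔΔCt = (36.57−19.74) − (32.64−20.11) = 16.83 − 12.53 = 4.30; fold change = 2^-4.30 = 0.051
gene B: ΔΔCt = (34.91−19.74) − (30.31−20.11) = 15.17 − 10.20 = 4.97; fold change = 2^-4.97 = 0.032
gene E: ΔΔCt = (22.92−19.74) − (25.64−20.11) = 3.18 − 5.53 = -2.35; fold change = 2^2.35 = 5.098
gene B has the largest |ΔΔCt| = 4.97.

0.032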